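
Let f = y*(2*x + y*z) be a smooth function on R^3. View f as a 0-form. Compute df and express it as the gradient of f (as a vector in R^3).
df = (2*y) dx + (2*x + 2*y*z) dy + (y^2) dz; grad f = (2*y, 2*x + 2*y*z, y^2)

For a 0-form f, d f = (∂f/∂x) dx + (∂f/∂y) dy + (∂f/∂z) dz. The components of the vector representation are exactly the entries of grad f in Cartesian coordinates:
  ∂f/∂x = 2*y
  ∂f/∂y = 2*x + 2*y*z
  ∂f/∂z = y^2.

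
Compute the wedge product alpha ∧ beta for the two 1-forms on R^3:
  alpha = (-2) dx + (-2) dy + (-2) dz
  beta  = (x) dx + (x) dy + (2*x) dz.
alpha ∧ beta = (-2*x) dx ∧ dz + (-2*x) dy ∧ dz

Distribute the wedge, using dx_i ∧ dx_j = -dx_j ∧ dx_i and dx_i ∧ dx_i = 0. For each pair (i, j) with i < j, the coefficient of dx_i ∧ dx_j in alpha ∧ beta is (alpha_i * beta_j - alpha_j * beta_i). Collecting: alpha ∧ beta = (-2*x) dx ∧ dz + (-2*x) dy ∧ dz.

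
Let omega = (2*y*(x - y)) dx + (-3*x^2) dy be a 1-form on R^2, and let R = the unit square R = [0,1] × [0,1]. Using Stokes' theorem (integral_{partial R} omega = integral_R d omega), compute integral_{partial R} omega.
integral_(partial R) omega = -2

Stokes: integral_partial_R omega = integral_R d omega with d omega = (∂Q/∂x - ∂P/∂y) dx ∧ dy.
  ∂Q/∂x = -6*x
  ∂P/∂y = 2*x - 4*y
  integrand = ∂Q/∂x - ∂P/∂y = -8*x + 4*y.
Integrating over R: integral_0^1 integral_0^1 (-8*x + 4*y) dx dy = -2.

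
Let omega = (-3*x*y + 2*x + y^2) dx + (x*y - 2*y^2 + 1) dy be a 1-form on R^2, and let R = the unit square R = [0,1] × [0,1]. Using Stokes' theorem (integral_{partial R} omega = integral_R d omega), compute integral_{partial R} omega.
integral_(partial R) omega = 1

Stokes: integral_partial_R omega = integral_R d omega with d omega = (∂Q/∂x - ∂P/∂y) dx ∧ dy.
  ∂Q/∂x = y
  ∂P/∂y = -3*x + 2*y
  integrand = ∂Q/∂x - ∂P/∂y = 3*x - y.
Integrating over R: integral_0^1 integral_0^1 (3*x - y) dx dy = 1.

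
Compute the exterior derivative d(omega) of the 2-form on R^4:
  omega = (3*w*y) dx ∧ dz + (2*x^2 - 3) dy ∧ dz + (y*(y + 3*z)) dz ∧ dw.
d(omega) = (-3*w + 4*x) dx ∧ dy ∧ dz + (3*y) dx ∧ dz ∧ dw + (2*y + 3*z) dy ∧ dz ∧ dw

For a 2-form omega = sum_{i<j} g_{ij} dx_i ∧ dx_j, the exterior derivative is
  d(omega) = sum_{i<j} d(g_{ij}) ∧ dx_i ∧ dx_j = sum_{i<j, k} (∂g_{ij}/∂x_k) dx_k ∧ dx_i ∧ dx_j.
Expand each term, using dx_k ∧ dx_i ∧ dx_j = sgn(permutation) dx_{(a)} ∧ dx_{(b)} ∧ dx_{(c)} with (a < b < c) sorted:
  d(3*w*y) includes (∂/∂y)(3*w*y) dy = (3*w) dy, which multiplied by dx ∧ dz gives (-3*w) dx ∧ dy ∧ dz
  d(3*w*y) includes (∂/∂w)(3*w*y) dw = (3*y) dw, which multiplied by dx ∧ dz gives (3*y) dx ∧ dz ∧ dw
  d(2*x^2 - 3) includes (∂/∂x)(2*x^2 - 3) dx = (4*x) dx, which multiplied by dy ∧ dz gives (4*x) dx ∧ dy ∧ dz
  d(y*(y + 3*z)) includes (∂/∂y)(y*(y + 3*z)) dy = (2*y + 3*z) dy, which multiplied by dz ∧ dw gives (2*y + 3*z) dy ∧ dz ∧ dw
Collecting like 3-forms: d(omega) = (-3*w + 4*x) dx ∧ dy ∧ dz + (3*y) dx ∧ dz ∧ dw + (2*y + 3*z) dy ∧ dz ∧ dw.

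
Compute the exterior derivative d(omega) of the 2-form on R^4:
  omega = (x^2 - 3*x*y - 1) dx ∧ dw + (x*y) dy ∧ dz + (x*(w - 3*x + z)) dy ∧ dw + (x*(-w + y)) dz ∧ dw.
d(omega) = (w - 3*x + z) dx ∧ dy ∧ dw + (y) dx ∧ dy ∧ dz + (-w + y) dx ∧ dz ∧ dw

For a 2-form omega = sum_{i<j} g_{ij} dx_i ∧ dx_j, the exterior derivative is
  d(omega) = sum_{i<j} d(g_{ij}) ∧ dx_i ∧ dx_j = sum_{i<j, k} (∂g_{ij}/∂x_k) dx_k ∧ dx_i ∧ dx_j.
Expand each term, using dx_k ∧ dx_i ∧ dx_j = sgn(permutation) dx_{(a)} ∧ dx_{(b)} ∧ dx_{(c)} with (a < b < c) sorted:
  d(x^2 - 3*x*y - 1) includes (∂/∂y)(x^2 - 3*x*y - 1) dy = (-3*x) dy, which multiplied by dx ∧ dw gives (3*x) dx ∧ dy ∧ dw
  d(x*y) includes (∂/∂x)(x*y) dx = (y) dx, which multiplied by dy ∧ dz gives (y) dx ∧ dy ∧ dz
  d(x*(w - 3*x + z)) includes (∂/∂x)(x*(w - 3*x + z)) dx = (w - 6*x + z) dx, which multiplied by dy ∧ dw gives (w - 6*x + z) dx ∧ dy ∧ dw
  d(x*(w - 3*x + z)) includes (∂/∂z)(x*(w - 3*x + z)) dz = (x) dz, which multiplied by dy ∧ dw gives (-x) dy ∧ dz ∧ dw
  d(x*(-w + y)) includes (∂/∂x)(x*(-w + y)) dx = (-w + y) dx, which multiplied by dz ∧ dw gives (-w + y) dx ∧ dz ∧ dw
  d(x*(-w + y)) includes (∂/∂y)(x*(-w + y)) dy = (x) dy, which multiplied by dz ∧ dw gives (x) dy ∧ dz ∧ dw
Collecting like 3-forms: d(omega) = (w - 3*x + z) dx ∧ dy ∧ dw + (y) dx ∧ dy ∧ dz + (-w + y) dx ∧ dz ∧ dw.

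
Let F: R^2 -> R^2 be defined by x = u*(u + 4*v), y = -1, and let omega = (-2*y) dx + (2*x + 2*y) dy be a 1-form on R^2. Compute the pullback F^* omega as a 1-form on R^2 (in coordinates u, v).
F^* omega = (4*u + 8*v) du + (8*u) dv

Using F^*(f dg) = (f ∘ F) d(g ∘ F), substitute each coordinate x_i by F_i(u, v) in f_i, and replace dx_i by d F_i = (∂F_i/∂u) du + (∂F_i/∂v) dv.
  For the x component: f_1(F) = 2; d F_1 = (2*u + 4*v) du + (4*u) dv
  For the y component: f_2(F) = 2*u^2 + 8*u*v - 2; d F_2 = (0) du + (0) dv
Combining and collecting du, dv coefficients:
  coeff of du: 4*u + 8*v
  coeff of dv: 8*u
F^* omega = (4*u + 8*v) du + (8*u) dv.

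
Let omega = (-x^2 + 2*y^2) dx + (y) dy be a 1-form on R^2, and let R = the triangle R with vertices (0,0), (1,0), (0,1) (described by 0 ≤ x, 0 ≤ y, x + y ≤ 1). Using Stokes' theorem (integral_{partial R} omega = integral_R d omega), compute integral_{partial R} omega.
integral_(partial R) omega = -2/3

Stokes: integral_partial_R omega = integral_R d omega with d omega = (∂Q/∂x - ∂P/∂y) dx ∧ dy.
  ∂Q/∂x = 0
  ∂P/∂y = 4*y
  integrand = ∂Q/∂x - ∂P/∂y = -4*y.
Integrating over R: integral_0^1 integral_0^{1-x} (-4*y) dy dx = -2/3.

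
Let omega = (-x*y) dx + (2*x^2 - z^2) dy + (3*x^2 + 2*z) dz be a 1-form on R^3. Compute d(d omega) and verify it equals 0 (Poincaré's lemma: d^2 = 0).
d(d omega) = 0

Step 1: d omega = sum_{i<j} (∂f_j/∂x_i - ∂f_i/∂x_j) dx_i ∧ dx_j:
  coeff of dx ∧ dy: 5*x
  coeff of dx ∧ dz: 6*x
  coeff of dy ∧ dz: 2*z
Step 2: Apply d again to each 2-form coefficient. The only possible 3-form in R^3 is dx ∧ dy ∧ dz, with coefficient
  ∂(coeff of dy∧dz)/∂x - ∂(coeff of dx∧dz)/∂y + ∂(coeff of dx∧dy)/∂z
  = ∂/∂x (2*z) - ∂/∂y (6*x) + ∂/∂z (5*x).
Each of these terms simplifies to sums of mixed partials that cancel in pairs. The result is 0 (by equality of mixed partials for smooth functions — Schwarz / Clairaut).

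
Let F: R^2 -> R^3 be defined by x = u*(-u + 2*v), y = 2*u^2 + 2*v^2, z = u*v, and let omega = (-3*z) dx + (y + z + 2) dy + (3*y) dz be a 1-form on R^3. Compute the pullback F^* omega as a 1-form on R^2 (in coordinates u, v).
F^* omega = (8*u^3 + 16*u^2*v + 2*u*v^2 + 8*u + 6*v^3) du + (6*u^3 + 2*u^2*v + 10*u*v^2 + 8*v^3 + 8*v) dv

Using F^*(f dg) = (f ∘ F) d(g ∘ F), substitute each coordinate x_i by F_i(u, v) in f_i, and replace dx_i by d F_i = (∂F_i/∂u) du + (∂F_i/∂v) dv.
  For the x component: f_1(F) = -3*u*v; d F_1 = (-2*u + 2*v) du + (2*u) dv
  For the y component: f_2(F) = 2*u^2 + u*v + 2*v^2 + 2; d F_2 = (4*u) du + (4*v) dv
  For the z component: f_3(F) = 6*u^2 + 6*v^2; d F_3 = (v) du + (u) dv
Combining and collecting du, dv coefficients:
  coeff of du: 8*u^3 + 16*u^2*v + 2*u*v^2 + 8*u + 6*v^3
  coeff of dv: 6*u^3 + 2*u^2*v + 10*u*v^2 + 8*v^3 + 8*v
F^* omega = (8*u^3 + 16*u^2*v + 2*u*v^2 + 8*u + 6*v^3) du + (6*u^3 + 2*u^2*v + 10*u*v^2 + 8*v^3 + 8*v) dv.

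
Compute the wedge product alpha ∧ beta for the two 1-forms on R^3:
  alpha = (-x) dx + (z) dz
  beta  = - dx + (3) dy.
alpha ∧ beta = (-3*x) dx ∧ dy + (z) dx ∧ dz + (-3*z) dy ∧ dz

Distribute the wedge, using dx_i ∧ dx_j = -dx_j ∧ dx_i and dx_i ∧ dx_i = 0. For each pair (i, j) with i < j, the coefficient of dx_i ∧ dx_j in alpha ∧ beta is (alpha_i * beta_j - alpha_j * beta_i). Collecting: alpha ∧ beta = (-3*x) dx ∧ dy + (z) dx ∧ dz + (-3*z) dy ∧ dz.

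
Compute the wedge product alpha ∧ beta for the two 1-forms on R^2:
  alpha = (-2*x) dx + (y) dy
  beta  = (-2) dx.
alpha ∧ beta = (2*y) dx ∧ dy

Distribute the wedge, using dx_i ∧ dx_j = -dx_j ∧ dx_i and dx_i ∧ dx_i = 0. For each pair (i, j) with i < j, the coefficient of dx_i ∧ dx_j in alpha ∧ beta is (alpha_i * beta_j - alpha_j * beta_i). Collecting: alpha ∧ beta = (2*y) dx ∧ dy.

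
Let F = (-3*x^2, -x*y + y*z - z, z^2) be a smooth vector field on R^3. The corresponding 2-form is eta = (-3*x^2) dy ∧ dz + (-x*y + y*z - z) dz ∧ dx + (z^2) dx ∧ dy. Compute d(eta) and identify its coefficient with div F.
d(eta) = (-7*x + 3*z) dx ∧ dy ∧ dz; div F = -7*x + 3*z

For a 2-form in R^3 of the form above, applying d gives a 3-form with coefficient ∂P/∂x + ∂Q/∂y + ∂R/∂z:
  ∂P/∂x = -6*x
  ∂Q/∂y = -x + z
  ∂R/∂z = 2*z
Sum = -7*x + 3*z, which is exactly div F.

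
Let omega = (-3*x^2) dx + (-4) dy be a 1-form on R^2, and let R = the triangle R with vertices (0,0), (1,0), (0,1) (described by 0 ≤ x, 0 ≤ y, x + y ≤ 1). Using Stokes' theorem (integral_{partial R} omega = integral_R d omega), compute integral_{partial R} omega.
integral_(partial R) omega = 0

Stokes: integral_partial_R omega = integral_R d omega with d omega = (∂Q/∂x - ∂P/∂y) dx ∧ dy.
  ∂Q/∂x = 0
  ∂P/∂y = 0
  integrand = ∂Q/∂x - ∂P/∂y = 0.
Integrating over R: integral_0^1 integral_0^{1-x} (0) dy dx = 0.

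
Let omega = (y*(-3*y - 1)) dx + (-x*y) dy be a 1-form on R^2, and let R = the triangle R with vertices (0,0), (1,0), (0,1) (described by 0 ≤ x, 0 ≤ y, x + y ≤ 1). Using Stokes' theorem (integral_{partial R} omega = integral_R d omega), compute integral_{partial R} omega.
integral_(partial R) omega = 4/3

Stokes: integral_partial_R omega = integral_R d omega with d omega = (∂Q/∂x - ∂P/∂y) dx ∧ dy.
  ∂Q/∂x = -y
  ∂P/∂y = -6*y - 1
  integrand = ∂Q/∂x - ∂P/∂y = 5*y + 1.
Integrating over R: integral_0^1 integral_0^{1-x} (5*y + 1) dy dx = 4/3.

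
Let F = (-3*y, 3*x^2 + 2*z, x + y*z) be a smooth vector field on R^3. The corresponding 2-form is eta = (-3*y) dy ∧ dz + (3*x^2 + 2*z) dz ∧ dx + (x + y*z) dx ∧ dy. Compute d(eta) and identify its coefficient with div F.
d(eta) = (y) dx ∧ dy ∧ dz; div F = y

For a 2-form in R^3 of the form above, applying d gives a 3-form with coefficient ∂P/∂x + ∂Q/∂y + ∂R/∂z:
  ∂P/∂x = 0
  ∂Q/∂y = 0
  ∂R/∂z = y
Sum = y, which is exactly div F.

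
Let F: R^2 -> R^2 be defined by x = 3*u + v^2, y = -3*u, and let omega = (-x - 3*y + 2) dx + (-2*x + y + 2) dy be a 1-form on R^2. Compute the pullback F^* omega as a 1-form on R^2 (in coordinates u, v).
F^* omega = (45*u + 3*v^2) du + (2*v*(6*u - v^2 + 2)) dv

Using F^*(f dg) = (f ∘ F) d(g ∘ F), substitute each coordinate x_i by F_i(u, v) in f_i, and replace dx_i by d F_i = (∂F_i/∂u) du + (∂F_i/∂v) dv.
  For the x component: f_1(F) = 6*u - v^2 + 2; d F_1 = (3) du + (2*v) dv
  For the y component: f_2(F) = -9*u - 2*v^2 + 2; d F_2 = (-3) du + (0) dv
Combining and collecting du, dv coefficients:
  coeff of du: 45*u + 3*v^2
  coeff of dv: 2*v*(6*u - v^2 + 2)
F^* omega = (45*u + 3*v^2) du + (2*v*(6*u - v^2 + 2)) dv.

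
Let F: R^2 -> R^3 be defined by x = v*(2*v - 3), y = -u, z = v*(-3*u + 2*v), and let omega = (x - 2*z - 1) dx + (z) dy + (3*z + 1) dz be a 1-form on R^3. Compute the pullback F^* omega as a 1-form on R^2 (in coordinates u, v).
F^* omega = (v*(27*u*v + 3*u - 18*v^2 - 2*v - 3)) du + (27*u^2*v - 30*u*v^2 - 18*u*v - 3*u + 16*v^3 - 6*v^2 + 9*v + 3) dv

Using F^*(f dg) = (f ∘ F) d(g ∘ F), substitute each coordinate x_i by F_i(u, v) in f_i, and replace dx_i by d F_i = (∂F_i/∂u) du + (∂F_i/∂v) dv.
  For the x component: f_1(F) = 6*u*v - 2*v^2 - 3*v - 1; d F_1 = (0) du + (4*v - 3) dv
  For the y component: f_2(F) = v*(-3*u + 2*v); d F_2 = (-1) du + (0) dv
  For the z component: f_3(F) = -9*u*v + 6*v^2 + 1; d F_3 = (-3*v) du + (-3*u + 4*v) dv
Combining and collecting du, dv coefficients:
  coeff of du: v*(27*u*v + 3*u - 18*v^2 - 2*v - 3)
  coeff of dv: 27*u^2*v - 30*u*v^2 - 18*u*v - 3*u + 16*v^3 - 6*v^2 + 9*v + 3
F^* omega = (v*(27*u*v + 3*u - 18*v^2 - 2*v - 3)) du + (27*u^2*v - 30*u*v^2 - 18*u*v - 3*u + 16*v^3 - 6*v^2 + 9*v + 3) dv.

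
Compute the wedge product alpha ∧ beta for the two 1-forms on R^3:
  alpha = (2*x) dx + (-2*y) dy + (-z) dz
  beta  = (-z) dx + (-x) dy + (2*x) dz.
alpha ∧ beta = (-2*x^2 - 2*y*z) dx ∧ dy + (4*x^2 - z^2) dx ∧ dz + (-x*(4*y + z)) dy ∧ dz

Distribute the wedge, using dx_i ∧ dx_j = -dx_j ∧ dx_i and dx_i ∧ dx_i = 0. For each pair (i, j) with i < j, the coefficient of dx_i ∧ dx_j in alpha ∧ beta is (alpha_i * beta_j - alpha_j * beta_i). Collecting: alpha ∧ beta = (-2*x^2 - 2*y*z) dx ∧ dy + (4*x^2 - z^2) dx ∧ dz + (-x*(4*y + z)) dy ∧ dz.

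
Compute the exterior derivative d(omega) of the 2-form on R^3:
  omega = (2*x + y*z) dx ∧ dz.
d(omega) = (-z) dx ∧ dy ∧ dz

For a 2-form omega = sum_{i<j} g_{ij} dx_i ∧ dx_j, the exterior derivative is
  d(omega) = sum_{i<j} d(g_{ij}) ∧ dx_i ∧ dx_j = sum_{i<j, k} (∂g_{ij}/∂x_k) dx_k ∧ dx_i ∧ dx_j.
Expand each term, using dx_k ∧ dx_i ∧ dx_j = sgn(permutation) dx_{(a)} ∧ dx_{(b)} ∧ dx_{(c)} with (a < b < c) sorted:
  d(2*x + y*z) includes (∂/∂y)(2*x + y*z) dy = (z) dy, which multiplied by dx ∧ dz gives (-z) dx ∧ dy ∧ dz
Collecting like 3-forms: d(omega) = (-z) dx ∧ dy ∧ dz.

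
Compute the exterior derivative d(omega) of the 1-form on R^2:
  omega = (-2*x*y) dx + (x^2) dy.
d(omega) = (4*x) dx ∧ dy

For a 1-form omega = sum_i f_i dx_i, the exterior derivative is
  d(omega) = sum_{i < j} (∂f_j/∂x_i - ∂f_i/∂x_j) dx_i ∧ dx_j.
  coefficient of dx ∧ dy: ∂f_2/∂x - ∂f_1/∂y = ∂(x^2)/∂x - ∂(-2*x*y)/∂y = 4*x
Assembling: d(omega) = (4*x) dx ∧ dy.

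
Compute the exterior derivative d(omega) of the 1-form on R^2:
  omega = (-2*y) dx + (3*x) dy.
d(omega) = (5) dx ∧ dy

For a 1-form omega = sum_i f_i dx_i, the exterior derivative is
  d(omega) = sum_{i < j} (∂f_j/∂x_i - ∂f_i/∂x_j) dx_i ∧ dx_j.
  coefficient of dx ∧ dy: ∂f_2/∂x - ∂f_1/∂y = ∂(3*x)/∂x - ∂(-2*y)/∂y = 5
Assembling: d(omega) = (5) dx ∧ dy.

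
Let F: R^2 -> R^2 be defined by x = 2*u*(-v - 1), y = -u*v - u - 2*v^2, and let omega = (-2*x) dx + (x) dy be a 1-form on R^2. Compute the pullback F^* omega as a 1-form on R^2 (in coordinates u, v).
F^* omega = (6*u*(-v^2 - 2*v - 1)) du + (2*u*(-3*u*v - 3*u + 4*v^2 + 4*v)) dv

Using F^*(f dg) = (f ∘ F) d(g ∘ F), substitute each coordinate x_i by F_i(u, v) in f_i, and replace dx_i by d F_i = (∂F_i/∂u) du + (∂F_i/∂v) dv.
  For the x component: f_1(F) = 4*u*(v + 1); d F_1 = (-2*v - 2) du + (-2*u) dv
  For the y component: f_2(F) = 2*u*(-v - 1); d F_2 = (-v - 1) du + (-u - 4*v) dv
Combining and collecting du, dv coefficients:
  coeff of du: 6*u*(-v^2 - 2*v - 1)
  coeff of dv: 2*u*(-3*u*v - 3*u + 4*v^2 + 4*v)
F^* omega = (6*u*(-v^2 - 2*v - 1)) du + (2*u*(-3*u*v - 3*u + 4*v^2 + 4*v)) dv.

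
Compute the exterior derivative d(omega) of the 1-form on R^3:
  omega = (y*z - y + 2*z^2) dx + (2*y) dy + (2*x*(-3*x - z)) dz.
d(omega) = (1 - z) dx ∧ dy + (-12*x - y - 6*z) dx ∧ dz

For a 1-form omega = sum_i f_i dx_i, the exterior derivative is
  d(omega) = sum_{i < j} (∂f_j/∂x_i - ∂f_i/∂x_j) dx_i ∧ dx_j.
  coefficient of dx ∧ dy: ∂f_2/∂x - ∂f_1/∂y = ∂(2*y)/∂x - ∂(y*z - y + 2*z^2)/∂y = 1 - z
  coefficient of dx ∧ dz: ∂f_3/∂x - ∂f_1/∂z = ∂(2*x*(-3*x - z))/∂x - ∂(y*z - y + 2*z^2)/∂z = -12*x - y - 6*z
Assembling: d(omega) = (1 - z) dx ∧ dy + (-12*x - y - 6*z) dx ∧ dz.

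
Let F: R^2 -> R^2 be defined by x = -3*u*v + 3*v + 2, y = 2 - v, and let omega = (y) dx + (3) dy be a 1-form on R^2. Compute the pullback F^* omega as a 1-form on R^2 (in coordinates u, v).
F^* omega = (3*v*(v - 2)) du + (3*u*v - 6*u - 3*v + 3) dv

Using F^*(f dg) = (f ∘ F) d(g ∘ F), substitute each coordinate x_i by F_i(u, v) in f_i, and replace dx_i by d F_i = (∂F_i/∂u) du + (∂F_i/∂v) dv.
  For the x component: f_1(F) = 2 - v; d F_1 = (-3*v) du + (3 - 3*u) dv
  For the y component: f_2(F) = 3; d F_2 = (0) du + (-1) dv
Combining and collecting du, dv coefficients:
  coeff of du: 3*v*(v - 2)
  coeff of dv: 3*u*v - 6*u - 3*v + 3
F^* omega = (3*v*(v - 2)) du + (3*u*v - 6*u - 3*v + 3) dv.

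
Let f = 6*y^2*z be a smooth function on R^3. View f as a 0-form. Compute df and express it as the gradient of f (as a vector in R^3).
df = (0) dx + (12*y*z) dy + (6*y^2) dz; grad f = (0, 12*y*z, 6*y^2)

For a 0-form f, d f = (∂f/∂x) dx + (∂f/∂y) dy + (∂f/∂z) dz. The components of the vector representation are exactly the entries of grad f in Cartesian coordinates:
  ∂f/∂x = 0
  ∂f/∂y = 12*y*z
  ∂f/∂z = 6*y^2.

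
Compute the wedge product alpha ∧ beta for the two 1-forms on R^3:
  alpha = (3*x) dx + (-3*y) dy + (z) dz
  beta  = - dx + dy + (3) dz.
alpha ∧ beta = (3*x - 3*y) dx ∧ dy + (9*x + z) dx ∧ dz + (-9*y - z) dy ∧ dz

Distribute the wedge, using dx_i ∧ dx_j = -dx_j ∧ dx_i and dx_i ∧ dx_i = 0. For each pair (i, j) with i < j, the coefficient of dx_i ∧ dx_j in alpha ∧ beta is (alpha_i * beta_j - alpha_j * beta_i). Collecting: alpha ∧ beta = (3*x - 3*y) dx ∧ dy + (9*x + z) dx ∧ dz + (-9*y - z) dy ∧ dz.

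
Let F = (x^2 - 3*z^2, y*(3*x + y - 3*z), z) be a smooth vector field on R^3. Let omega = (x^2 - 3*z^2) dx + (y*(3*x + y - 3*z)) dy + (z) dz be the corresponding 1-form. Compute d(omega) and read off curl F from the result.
d(omega) = (3*y) dy ∧ dz + (-6*z) dz ∧ dx + (3*y) dx ∧ dy; curl F = (3*y, -6*z, 3*y)

d omega = sum_{i<j} (∂f_j/∂x_i - ∂f_i/∂x_j) dx_i ∧ dx_j. Under the identification (dy ∧ dz, dz ∧ dx, dx ∧ dy) ↔ (e_x, e_y, e_z), the coefficients are exactly the components of curl F. Compute:
  ∂R/∂y - ∂Q/∂z = (0) - (-3*y) = 3*y
  ∂P/∂z - ∂R/∂x = (-6*z) - (0) = -6*z
  ∂Q/∂x - ∂P/∂y = (3*y) - (0) = 3*y.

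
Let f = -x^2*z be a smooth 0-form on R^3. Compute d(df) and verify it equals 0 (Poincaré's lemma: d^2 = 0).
d(df) = 0

Step 1: df = sum_i (∂f/∂x_i) dx_i = (-2*x*z) dx + (0) dy + (-x^2) dz.
Step 2: Apply d again. Using the 1-form formula, the coefficient of dx ∧ dy in d(df) is ∂^2 f/∂x ∂y - ∂^2 f/∂y ∂x = (0) - (0) = 0 (equality of mixed partials for smooth f).
Similarly for dx ∧ dz and dy ∧ dz — all coefficients vanish. So d(df) = 0.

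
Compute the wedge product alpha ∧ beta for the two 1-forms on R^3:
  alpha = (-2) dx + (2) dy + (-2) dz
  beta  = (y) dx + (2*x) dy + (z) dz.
alpha ∧ beta = (-4*x - 2*y) dx ∧ dy + (2*y - 2*z) dx ∧ dz + (4*x + 2*z) dy ∧ dz

Distribute the wedge, using dx_i ∧ dx_j = -dx_j ∧ dx_i and dx_i ∧ dx_i = 0. For each pair (i, j) with i < j, the coefficient of dx_i ∧ dx_j in alpha ∧ beta is (alpha_i * beta_j - alpha_j * beta_i). Collecting: alpha ∧ beta = (-4*x - 2*y) dx ∧ dy + (2*y - 2*z) dx ∧ dz + (4*x + 2*z) dy ∧ dz.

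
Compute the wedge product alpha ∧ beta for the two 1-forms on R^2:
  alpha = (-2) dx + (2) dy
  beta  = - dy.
alpha ∧ beta = (2) dx ∧ dy

Distribute the wedge, using dx_i ∧ dx_j = -dx_j ∧ dx_i and dx_i ∧ dx_i = 0. For each pair (i, j) with i < j, the coefficient of dx_i ∧ dx_j in alpha ∧ beta is (alpha_i * beta_j - alpha_j * beta_i). Collecting: alpha ∧ beta = (2) dx ∧ dy.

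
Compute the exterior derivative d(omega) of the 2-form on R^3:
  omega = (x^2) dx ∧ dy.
d(omega) = 0

For a 2-form omega = sum_{i<j} g_{ij} dx_i ∧ dx_j, the exterior derivative is
  d(omega) = sum_{i<j} d(g_{ij}) ∧ dx_i ∧ dx_j = sum_{i<j, k} (∂g_{ij}/∂x_k) dx_k ∧ dx_i ∧ dx_j.
Expand each term, using dx_k ∧ dx_i ∧ dx_j = sgn(permutation) dx_{(a)} ∧ dx_{(b)} ∧ dx_{(c)} with (a < b < c) sorted:

Collecting like 3-forms: d(omega) = 0.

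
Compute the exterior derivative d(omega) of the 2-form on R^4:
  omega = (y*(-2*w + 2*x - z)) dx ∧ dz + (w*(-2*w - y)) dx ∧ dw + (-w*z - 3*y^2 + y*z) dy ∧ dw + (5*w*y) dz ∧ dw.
d(omega) = (2*w - 2*x + z) dx ∧ dy ∧ dz + (-2*y) dx ∧ dz ∧ dw + (w) dx ∧ dy ∧ dw + (6*w - y) dy ∧ dz ∧ dw

For a 2-form omega = sum_{i<j} g_{ij} dx_i ∧ dx_j, the exterior derivative is
  d(omega) = sum_{i<j} d(g_{ij}) ∧ dx_i ∧ dx_j = sum_{i<j, k} (∂g_{ij}/∂x_k) dx_k ∧ dx_i ∧ dx_j.
Expand each term, using dx_k ∧ dx_i ∧ dx_j = sgn(permutation) dx_{(a)} ∧ dx_{(b)} ∧ dx_{(c)} with (a < b < c) sorted:
  d(y*(-2*w + 2*x - z)) includes (∂/∂y)(y*(-2*w + 2*x - z)) dy = (-2*w + 2*x - z) dy, which multiplied by dx ∧ dz gives (2*w - 2*x + z) dx ∧ dy ∧ dz
  d(y*(-2*w + 2*x - z)) includes (∂/∂w)(y*(-2*w + 2*x - z)) dw = (-2*y) dw, which multiplied by dx ∧ dz gives (-2*y) dx ∧ dz ∧ dw
  d(w*(-2*w - y)) includes (∂/∂y)(w*(-2*w - y)) dy = (-w) dy, which multiplied by dx ∧ dw gives (w) dx ∧ dy ∧ dw
  d(-w*z - 3*y^2 + y*z) includes (∂/∂z)(-w*z - 3*y^2 + y*z) dz = (-w + y) dz, which multiplied by dy ∧ dw gives (w - y) dy ∧ dz ∧ dw
  d(5*w*y) includes (∂/∂y)(5*w*y) dy = (5*w) dy, which multiplied by dz ∧ dw gives (5*w) dy ∧ dz ∧ dw
Collecting like 3-forms: d(omega) = (2*w - 2*x + z) dx ∧ dy ∧ dz + (-2*y) dx ∧ dz ∧ dw + (w) dx ∧ dy ∧ dw + (6*w - y) dy ∧ dz ∧ dw.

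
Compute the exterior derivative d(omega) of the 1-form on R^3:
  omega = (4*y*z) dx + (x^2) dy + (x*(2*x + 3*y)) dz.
d(omega) = (2*x - 4*z) dx ∧ dy + (4*x - y) dx ∧ dz + (3*x) dy ∧ dz

For a 1-form omega = sum_i f_i dx_i, the exterior derivative is
  d(omega) = sum_{i < j} (∂f_j/∂x_i - ∂f_i/∂x_j) dx_i ∧ dx_j.
  coefficient of dx ∧ dy: ∂f_2/∂x - ∂f_1/∂y = ∂(x^2)/∂x - ∂(4*y*z)/∂y = 2*x - 4*z
  coefficient of dx ∧ dz: ∂f_3/∂x - ∂f_1/∂z = ∂(x*(2*x + 3*y))/∂x - ∂(4*y*z)/∂z = 4*x - y
  coefficient of dy ∧ dz: ∂f_3/∂y - ∂f_2/∂z = ∂(x*(2*x + 3*y))/∂y - ∂(x^2)/∂z = 3*x
Assembling: d(omega) = (2*x - 4*z) dx ∧ dy + (4*x - y) dx ∧ dz + (3*x) dy ∧ dz.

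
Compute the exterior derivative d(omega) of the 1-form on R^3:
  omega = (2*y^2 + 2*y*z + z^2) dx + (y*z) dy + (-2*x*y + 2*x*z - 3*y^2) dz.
d(omega) = (-4*y - 2*z) dx ∧ dy + (-4*y) dx ∧ dz + (-2*x - 7*y) dy ∧ dz

For a 1-form omega = sum_i f_i dx_i, the exterior derivative is
  d(omega) = sum_{i < j} (∂f_j/∂x_i - ∂f_i/∂x_j) dx_i ∧ dx_j.
  coefficient of dx ∧ dy: ∂f_2/∂x - ∂f_1/∂y = ∂(y*z)/∂x - ∂(2*y^2 + 2*y*z + z^2)/∂y = -4*y - 2*z
  coefficient of dx ∧ dz: ∂f_3/∂x - ∂f_1/∂z = ∂(-2*x*y + 2*x*z - 3*y^2)/∂x - ∂(2*y^2 + 2*y*z + z^2)/∂z = -4*y
  coefficient of dy ∧ dz: ∂f_3/∂y - ∂f_2/∂z = ∂(-2*x*y + 2*x*z - 3*y^2)/∂y - ∂(y*z)/∂z = -2*x - 7*y
Assembling: d(omega) = (-4*y - 2*z) dx ∧ dy + (-4*y) dx ∧ dz + (-2*x - 7*y) dy ∧ dz.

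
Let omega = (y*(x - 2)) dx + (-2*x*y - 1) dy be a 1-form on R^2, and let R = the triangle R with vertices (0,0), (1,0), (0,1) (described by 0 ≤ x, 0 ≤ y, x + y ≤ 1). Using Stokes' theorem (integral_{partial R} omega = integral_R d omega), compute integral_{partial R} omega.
integral_(partial R) omega = 1/2

Stokes: integral_partial_R omega = integral_R d omega with d omega = (∂Q/∂x - ∂P/∂y) dx ∧ dy.
  ∂Q/∂x = -2*y
  ∂P/∂y = x - 2
  integrand = ∂Q/∂x - ∂P/∂y = -x - 2*y + 2.
Integrating over R: integral_0^1 integral_0^{1-x} (-x - 2*y + 2) dy dx = 1/2.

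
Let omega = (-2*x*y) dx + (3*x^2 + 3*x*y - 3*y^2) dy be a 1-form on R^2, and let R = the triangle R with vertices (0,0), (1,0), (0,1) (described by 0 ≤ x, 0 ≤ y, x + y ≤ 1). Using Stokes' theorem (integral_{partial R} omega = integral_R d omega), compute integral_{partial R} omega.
integral_(partial R) omega = 11/6

Stokes: integral_partial_R omega = integral_R d omega with d omega = (∂Q/∂x - ∂P/∂y) dx ∧ dy.
  ∂Q/∂x = 6*x + 3*y
  ∂P/∂y = -2*x
  integrand = ∂Q/∂x - ∂P/∂y = 8*x + 3*y.
Integrating over R: integral_0^1 integral_0^{1-x} (8*x + 3*y) dy dx = 11/6.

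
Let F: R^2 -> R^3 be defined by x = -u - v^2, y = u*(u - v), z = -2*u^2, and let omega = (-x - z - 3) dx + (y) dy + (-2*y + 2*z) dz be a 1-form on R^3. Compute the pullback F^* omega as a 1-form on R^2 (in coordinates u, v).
F^* omega = (26*u^3 - 11*u^2*v - 2*u^2 + u*v^2 - u - v^2 + 3) du + (-u^3 - 3*u^2*v - 2*u*v - 2*v^3 + 6*v) dv

Using F^*(f dg) = (f ∘ F) d(g ∘ F), substitute each coordinate x_i by F_i(u, v) in f_i, and replace dx_i by d F_i = (∂F_i/∂u) du + (∂F_i/∂v) dv.
  For the x component: f_1(F) = 2*u^2 + u + v^2 - 3; d F_1 = (-1) du + (-2*v) dv
  For the y component: f_2(F) = u*(u - v); d F_2 = (2*u - v) du + (-u) dv
  For the z component: f_3(F) = 2*u*(-3*u + v); d F_3 = (-4*u) du + (0) dv
Combining and collecting du, dv coefficients:
  coeff of du: 26*u^3 - 11*u^2*v - 2*u^2 + u*v^2 - u - v^2 + 3
  coeff of dv: -u^3 - 3*u^2*v - 2*u*v - 2*v^3 + 6*v
F^* omega = (26*u^3 - 11*u^2*v - 2*u^2 + u*v^2 - u - v^2 + 3) du + (-u^3 - 3*u^2*v - 2*u*v - 2*v^3 + 6*v) dv.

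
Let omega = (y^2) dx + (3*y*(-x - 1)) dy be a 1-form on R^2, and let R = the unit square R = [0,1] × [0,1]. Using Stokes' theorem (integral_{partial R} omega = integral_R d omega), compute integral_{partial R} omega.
integral_(partial R) omega = -5/2

Stokes: integral_partial_R omega = integral_R d omega with d omega = (∂Q/∂x - ∂P/∂y) dx ∧ dy.
  ∂Q/∂x = -3*y
  ∂P/∂y = 2*y
  integrand = ∂Q/∂x - ∂P/∂y = -5*y.
Integrating over R: integral_0^1 integral_0^1 (-5*y) dx dy = -5/2.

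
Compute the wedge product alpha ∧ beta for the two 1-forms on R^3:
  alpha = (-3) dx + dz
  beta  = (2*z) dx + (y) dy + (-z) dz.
alpha ∧ beta = (-3*y) dx ∧ dy + (z) dx ∧ dz + (-y) dy ∧ dz

Distribute the wedge, using dx_i ∧ dx_j = -dx_j ∧ dx_i and dx_i ∧ dx_i = 0. For each pair (i, j) with i < j, the coefficient of dx_i ∧ dx_j in alpha ∧ beta is (alpha_i * beta_j - alpha_j * beta_i). Collecting: alpha ∧ beta = (-3*y) dx ∧ dy + (z) dx ∧ dz + (-y) dy ∧ dz.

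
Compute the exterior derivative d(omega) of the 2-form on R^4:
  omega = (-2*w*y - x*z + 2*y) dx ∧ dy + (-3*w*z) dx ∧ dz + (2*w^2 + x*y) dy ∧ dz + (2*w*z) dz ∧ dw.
d(omega) = (-x + y) dx ∧ dy ∧ dz + (-2*y) dx ∧ dy ∧ dw + (-3*z) dx ∧ dz ∧ dw + (4*w) dy ∧ dz ∧ dw

For a 2-form omega = sum_{i<j} g_{ij} dx_i ∧ dx_j, the exterior derivative is
  d(omega) = sum_{i<j} d(g_{ij}) ∧ dx_i ∧ dx_j = sum_{i<j, k} (∂g_{ij}/∂x_k) dx_k ∧ dx_i ∧ dx_j.
Expand each term, using dx_k ∧ dx_i ∧ dx_j = sgn(permutation) dx_{(a)} ∧ dx_{(b)} ∧ dx_{(c)} with (a < b < c) sorted:
  d(-2*w*y - x*z + 2*y) includes (∂/∂z)(-2*w*y - x*z + 2*y) dz = (-x) dz, which multiplied by dx ∧ dy gives (-x) dx ∧ dy ∧ dz
  d(-2*w*y - x*z + 2*y) includes (∂/∂w)(-2*w*y - x*z + 2*y) dw = (-2*y) dw, which multiplied by dx ∧ dy gives (-2*y) dx ∧ dy ∧ dw
  d(-3*w*z) includes (∂/∂w)(-3*w*z) dw = (-3*z) dw, which multiplied by dx ∧ dz gives (-3*z) dx ∧ dz ∧ dw
  d(2*w^2 + x*y) includes (∂/∂x)(2*w^2 + x*y) dx = (y) dx, which multiplied by dy ∧ dz gives (y) dx ∧ dy ∧ dz
  d(2*w^2 + x*y) includes (∂/∂w)(2*w^2 + x*y) dw = (4*w) dw, which multiplied by dy ∧ dz gives (4*w) dy ∧ dz ∧ dw
Collecting like 3-forms: d(omega) = (-x + y) dx ∧ dy ∧ dz + (-2*y) dx ∧ dy ∧ dw + (-3*z) dx ∧ dz ∧ dw + (4*w) dy ∧ dz ∧ dw.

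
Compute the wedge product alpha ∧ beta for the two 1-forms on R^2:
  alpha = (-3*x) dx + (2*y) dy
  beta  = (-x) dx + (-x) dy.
alpha ∧ beta = (x*(3*x + 2*y)) dx ∧ dy

Distribute the wedge, using dx_i ∧ dx_j = -dx_j ∧ dx_i and dx_i ∧ dx_i = 0. For each pair (i, j) with i < j, the coefficient of dx_i ∧ dx_j in alpha ∧ beta is (alpha_i * beta_j - alpha_j * beta_i). Collecting: alpha ∧ beta = (x*(3*x + 2*y)) dx ∧ dy.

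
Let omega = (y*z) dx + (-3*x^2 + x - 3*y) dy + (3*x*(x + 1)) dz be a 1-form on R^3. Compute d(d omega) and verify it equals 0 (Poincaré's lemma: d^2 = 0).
d(d omega) = 0

Step 1: d omega = sum_{i<j} (∂f_j/∂x_i - ∂f_i/∂x_j) dx_i ∧ dx_j:
  coeff of dx ∧ dy: -6*x - z + 1
  coeff of dx ∧ dz: 6*x - y + 3
  coeff of dy ∧ dz: 0
Step 2: Apply d again to each 2-form coefficient. The only possible 3-form in R^3 is dx ∧ dy ∧ dz, with coefficient
  ∂(coeff of dy∧dz)/∂x - ∂(coeff of dx∧dz)/∂y + ∂(coeff of dx∧dy)/∂z
  = ∂/∂x (0) - ∂/∂y (6*x - y + 3) + ∂/∂z (-6*x - z + 1).
Each of these terms simplifies to sums of mixed partials that cancel in pairs. The result is 0 (by equality of mixed partials for smooth functions — Schwarz / Clairaut).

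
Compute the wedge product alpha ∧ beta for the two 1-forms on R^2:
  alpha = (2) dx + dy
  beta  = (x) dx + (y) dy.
alpha ∧ beta = (-x + 2*y) dx ∧ dy

Distribute the wedge, using dx_i ∧ dx_j = -dx_j ∧ dx_i and dx_i ∧ dx_i = 0. For each pair (i, j) with i < j, the coefficient of dx_i ∧ dx_j in alpha ∧ beta is (alpha_i * beta_j - alpha_j * beta_i). Collecting: alpha ∧ beta = (-x + 2*y) dx ∧ dy.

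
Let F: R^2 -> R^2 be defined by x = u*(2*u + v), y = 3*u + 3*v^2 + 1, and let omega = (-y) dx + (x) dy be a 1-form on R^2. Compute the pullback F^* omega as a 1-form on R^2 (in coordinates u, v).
F^* omega = (-6*u^2 - 12*u*v^2 - 4*u - 3*v^3 - v) du + (u*(12*u*v - 3*u + 3*v^2 - 1)) dv

Using F^*(f dg) = (f ∘ F) d(g ∘ F), substitute each coordinate x_i by F_i(u, v) in f_i, and replace dx_i by d F_i = (∂F_i/∂u) du + (∂F_i/∂v) dv.
  For the x component: f_1(F) = -3*u - 3*v^2 - 1; d F_1 = (4*u + v) du + (u) dv
  For the y component: f_2(F) = u*(2*u + v); d F_2 = (3) du + (6*v) dv
Combining and collecting du, dv coefficients:
  coeff of du: -6*u^2 - 12*u*v^2 - 4*u - 3*v^3 - v
  coeff of dv: u*(12*u*v - 3*u + 3*v^2 - 1)
F^* omega = (-6*u^2 - 12*u*v^2 - 4*u - 3*v^3 - v) du + (u*(12*u*v - 3*u + 3*v^2 - 1)) dv.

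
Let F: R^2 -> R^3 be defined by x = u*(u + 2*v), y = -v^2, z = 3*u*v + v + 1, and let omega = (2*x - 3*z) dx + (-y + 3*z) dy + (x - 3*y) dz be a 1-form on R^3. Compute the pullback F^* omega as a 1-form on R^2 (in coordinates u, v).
F^* omega = (4*u^3 - 3*u^2*v - 4*u*v^2 - 6*u*v - 6*u + 9*v^3 - 6*v^2 - 6*v) du + (7*u^3 - 4*u^2*v + u^2 - 9*u*v^2 - 4*u*v - 6*u - 2*v^3 - 3*v^2 - 6*v) dv

Using F^*(f dg) = (f ∘ F) d(g ∘ F), substitute each coordinate x_i by F_i(u, v) in f_i, and replace dx_i by d F_i = (∂F_i/∂u) du + (∂F_i/∂v) dv.
  For the x component: f_1(F) = 2*u^2 - 5*u*v - 3*v - 3; d F_1 = (2*u + 2*v) du + (2*u) dv
  For the y component: f_2(F) = 9*u*v + v^2 + 3*v + 3; d F_2 = (0) du + (-2*v) dv
  For the z component: f_3(F) = u^2 + 2*u*v + 3*v^2; d F_3 = (3*v) du + (3*u + 1) dv
Combining and collecting du, dv coefficients:
  coeff of du: 4*u^3 - 3*u^2*v - 4*u*v^2 - 6*u*v - 6*u + 9*v^3 - 6*v^2 - 6*v
  coeff of dv: 7*u^3 - 4*u^2*v + u^2 - 9*u*v^2 - 4*u*v - 6*u - 2*v^3 - 3*v^2 - 6*v
F^* omega = (4*u^3 - 3*u^2*v - 4*u*v^2 - 6*u*v - 6*u + 9*v^3 - 6*v^2 - 6*v) du + (7*u^3 - 4*u^2*v + u^2 - 9*u*v^2 - 4*u*v - 6*u - 2*v^3 - 3*v^2 - 6*v) dv.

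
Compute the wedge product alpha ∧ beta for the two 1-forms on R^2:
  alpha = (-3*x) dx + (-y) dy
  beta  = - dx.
alpha ∧ beta = (-y) dx ∧ dy

Distribute the wedge, using dx_i ∧ dx_j = -dx_j ∧ dx_i and dx_i ∧ dx_i = 0. For each pair (i, j) with i < j, the coefficient of dx_i ∧ dx_j in alpha ∧ beta is (alpha_i * beta_j - alpha_j * beta_i). Collecting: alpha ∧ beta = (-y) dx ∧ dy.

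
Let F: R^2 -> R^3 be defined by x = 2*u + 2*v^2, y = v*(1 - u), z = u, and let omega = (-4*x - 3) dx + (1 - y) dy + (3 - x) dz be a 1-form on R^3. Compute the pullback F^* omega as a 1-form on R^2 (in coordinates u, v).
F^* omega = (-u*v^2 - 18*u - 17*v^2 - v - 3) du + (-u^2*v - 30*u*v - u - 32*v^3 - 13*v + 1) dv

Using F^*(f dg) = (f ∘ F) d(g ∘ F), substitute each coordinate x_i by F_i(u, v) in f_i, and replace dx_i by d F_i = (∂F_i/∂u) du + (∂F_i/∂v) dv.
  For the x component: f_1(F) = -8*u - 8*v^2 - 3; d F_1 = (2) du + (4*v) dv
  For the y component: f_2(F) = u*v - v + 1; d F_2 = (-v) du + (1 - u) dv
  For the z component: f_3(F) = -2*u - 2*v^2 + 3; d F_3 = (1) du + (0) dv
Combining and collecting du, dv coefficients:
  coeff of du: -u*v^2 - 18*u - 17*v^2 - v - 3
  coeff of dv: -u^2*v - 30*u*v - u - 32*v^3 - 13*v + 1
F^* omega = (-u*v^2 - 18*u - 17*v^2 - v - 3) du + (-u^2*v - 30*u*v - u - 32*v^3 - 13*v + 1) dv.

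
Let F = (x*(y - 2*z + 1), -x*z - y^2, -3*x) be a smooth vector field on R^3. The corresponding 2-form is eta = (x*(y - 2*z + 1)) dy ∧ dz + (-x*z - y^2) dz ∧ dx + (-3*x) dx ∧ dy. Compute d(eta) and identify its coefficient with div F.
d(eta) = (-y - 2*z + 1) dx ∧ dy ∧ dz; div F = -y - 2*z + 1

For a 2-form in R^3 of the form above, applying d gives a 3-form with coefficient ∂P/∂x + ∂Q/∂y + ∂R/∂z:
  ∂P/∂x = y - 2*z + 1
  ∂Q/∂y = -2*y
  ∂R/∂z = 0
Sum = -y - 2*z + 1, which is exactly div F.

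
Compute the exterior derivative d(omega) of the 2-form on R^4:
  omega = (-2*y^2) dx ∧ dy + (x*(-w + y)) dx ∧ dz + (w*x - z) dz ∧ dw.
d(omega) = (-x) dx ∧ dy ∧ dz + (w - x) dx ∧ dz ∧ dw

For a 2-form omega = sum_{i<j} g_{ij} dx_i ∧ dx_j, the exterior derivative is
  d(omega) = sum_{i<j} d(g_{ij}) ∧ dx_i ∧ dx_j = sum_{i<j, k} (∂g_{ij}/∂x_k) dx_k ∧ dx_i ∧ dx_j.
Expand each term, using dx_k ∧ dx_i ∧ dx_j = sgn(permutation) dx_{(a)} ∧ dx_{(b)} ∧ dx_{(c)} with (a < b < c) sorted:
  d(x*(-w + y)) includes (∂/∂y)(x*(-w + y)) dy = (x) dy, which multiplied by dx ∧ dz gives (-x) dx ∧ dy ∧ dz
  d(x*(-w + y)) includes (∂/∂w)(x*(-w + y)) dw = (-x) dw, which multiplied by dx ∧ dz gives (-x) dx ∧ dz ∧ dw
  d(w*x - z) includes (∂/∂x)(w*x - z) dx = (w) dx, which multiplied by dz ∧ dw gives (w) dx ∧ dz ∧ dw
Collecting like 3-forms: d(omega) = (-x) dx ∧ dy ∧ dz + (w - x) dx ∧ dz ∧ dw.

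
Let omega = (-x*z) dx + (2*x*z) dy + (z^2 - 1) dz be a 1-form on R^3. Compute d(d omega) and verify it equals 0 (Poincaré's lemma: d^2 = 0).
d(d omega) = 0

Step 1: d omega = sum_{i<j} (∂f_j/∂x_i - ∂f_i/∂x_j) dx_i ∧ dx_j:
  coeff of dx ∧ dy: 2*z
  coeff of dx ∧ dz: x
  coeff of dy ∧ dz: -2*x
Step 2: Apply d again to each 2-form coefficient. The only possible 3-form in R^3 is dx ∧ dy ∧ dz, with coefficient
  ∂(coeff of dy∧dz)/∂x - ∂(coeff of dx∧dz)/∂y + ∂(coeff of dx∧dy)/∂z
  = ∂/∂x (-2*x) - ∂/∂y (x) + ∂/∂z (2*z).
Each of these terms simplifies to sums of mixed partials that cancel in pairs. The result is 0 (by equality of mixed partials for smooth functions — Schwarz / Clairaut).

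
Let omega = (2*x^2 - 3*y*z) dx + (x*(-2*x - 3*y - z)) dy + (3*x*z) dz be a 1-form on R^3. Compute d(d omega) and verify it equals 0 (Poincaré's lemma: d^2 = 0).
d(d omega) = 0

Step 1: d omega = sum_{i<j} (∂f_j/∂x_i - ∂f_i/∂x_j) dx_i ∧ dx_j:
  coeff of dx ∧ dy: -4*x - 3*y + 2*z
  coeff of dx ∧ dz: 3*y + 3*z
  coeff of dy ∧ dz: x
Step 2: Apply d again to each 2-form coefficient. The only possible 3-form in R^3 is dx ∧ dy ∧ dz, with coefficient
  ∂(coeff of dy∧dz)/∂x - ∂(coeff of dx∧dz)/∂y + ∂(coeff of dx∧dy)/∂z
  = ∂/∂x (x) - ∂/∂y (3*y + 3*z) + ∂/∂z (-4*x - 3*y + 2*z).
Each of these terms simplifies to sums of mixed partials that cancel in pairs. The result is 0 (by equality of mixed partials for smooth functions — Schwarz / Clairaut).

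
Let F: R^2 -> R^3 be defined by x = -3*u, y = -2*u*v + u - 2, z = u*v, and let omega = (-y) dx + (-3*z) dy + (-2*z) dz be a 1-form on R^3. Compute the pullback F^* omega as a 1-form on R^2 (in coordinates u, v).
F^* omega = (4*u*v^2 - 9*u*v + 3*u - 6) du + (4*u^2*v) dv

Using F^*(f dg) = (f ∘ F) d(g ∘ F), substitute each coordinate x_i by F_i(u, v) in f_i, and replace dx_i by d F_i = (∂F_i/∂u) du + (∂F_i/∂v) dv.
  For the x component: f_1(F) = 2*u*v - u + 2; d F_1 = (-3) du + (0) dv
  For the y component: f_2(F) = -3*u*v; d F_2 = (1 - 2*v) du + (-2*u) dv
  For the z component: f_3(F) = -2*u*v; d F_3 = (v) du + (u) dv
Combining and collecting du, dv coefficients:
  coeff of du: 4*u*v^2 - 9*u*v + 3*u - 6
  coeff of dv: 4*u^2*v
F^* omega = (4*u*v^2 - 9*u*v + 3*u - 6) du + (4*u^2*v) dv.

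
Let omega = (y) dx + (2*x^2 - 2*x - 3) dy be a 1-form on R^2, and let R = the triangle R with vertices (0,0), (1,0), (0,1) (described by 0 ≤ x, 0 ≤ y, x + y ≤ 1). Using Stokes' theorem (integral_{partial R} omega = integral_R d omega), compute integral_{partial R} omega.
integral_(partial R) omega = -5/6

Stokes: integral_partial_R omega = integral_R d omega with d omega = (∂Q/∂x - ∂P/∂y) dx ∧ dy.
  ∂Q/∂x = 4*x - 2
  ∂P/∂y = 1
  integrand = ∂Q/∂x - ∂P/∂y = 4*x - 3.
Integrating over R: integral_0^1 integral_0^{1-x} (4*x - 3) dy dx = -5/6.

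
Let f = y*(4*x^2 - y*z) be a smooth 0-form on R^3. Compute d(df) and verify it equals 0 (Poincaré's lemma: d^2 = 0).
d(df) = 0

Step 1: df = sum_i (∂f/∂x_i) dx_i = (8*x*y) dx + (4*x^2 - 2*y*z) dy + (-y^2) dz.
Step 2: Apply d again. Using the 1-form formula, the coefficient of dx ∧ dy in d(df) is ∂^2 f/∂x ∂y - ∂^2 f/∂y ∂x = (8*x) - (8*x) = 0 (equality of mixed partials for smooth f).
Similarly for dx ∧ dz and dy ∧ dz — all coefficients vanish. So d(df) = 0.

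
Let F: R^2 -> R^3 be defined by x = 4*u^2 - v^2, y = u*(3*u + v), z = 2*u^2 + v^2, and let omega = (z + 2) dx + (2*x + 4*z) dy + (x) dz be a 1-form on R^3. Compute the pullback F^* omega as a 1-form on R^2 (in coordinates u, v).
F^* omega = (128*u^3 + 16*u^2*v + 16*u*v^2 + 16*u + 2*v^3) du + (16*u^3 + 4*u^2*v + 2*u*v^2 - 4*v^3 - 4*v) dv

Using F^*(f dg) = (f ∘ F) d(g ∘ F), substitute each coordinate x_i by F_i(u, v) in f_i, and replace dx_i by d F_i = (∂F_i/∂u) du + (∂F_i/∂v) dv.
  For the x component: f_1(F) = 2*u^2 + v^2 + 2; d F_1 = (8*u) du + (-2*v) dv
  For the y component: f_2(F) = 16*u^2 + 2*v^2; d F_2 = (6*u + v) du + (u) dv
  For the z component: f_3(F) = 4*u^2 - v^2; d F_3 = (4*u) du + (2*v) dv
Combining and collecting du, dv coefficients:
  coeff of du: 128*u^3 + 16*u^2*v + 16*u*v^2 + 16*u + 2*v^3
  coeff of dv: 16*u^3 + 4*u^2*v + 2*u*v^2 - 4*v^3 - 4*v
F^* omega = (128*u^3 + 16*u^2*v + 16*u*v^2 + 16*u + 2*v^3) du + (16*u^3 + 4*u^2*v + 2*u*v^2 - 4*v^3 - 4*v) dv.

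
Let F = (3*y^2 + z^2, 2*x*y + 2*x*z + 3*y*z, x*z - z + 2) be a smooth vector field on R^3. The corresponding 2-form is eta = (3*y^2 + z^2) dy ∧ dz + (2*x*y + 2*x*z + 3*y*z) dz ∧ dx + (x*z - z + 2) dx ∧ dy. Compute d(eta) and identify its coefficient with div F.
d(eta) = (3*x + 3*z - 1) dx ∧ dy ∧ dz; div F = 3*x + 3*z - 1

For a 2-form in R^3 of the form above, applying d gives a 3-form with coefficient ∂P/∂x + ∂Q/∂y + ∂R/∂z:
  ∂P/∂x = 0
  ∂Q/∂y = 2*x + 3*z
  ∂R/∂z = x - 1
Sum = 3*x + 3*z - 1, which is exactly div F.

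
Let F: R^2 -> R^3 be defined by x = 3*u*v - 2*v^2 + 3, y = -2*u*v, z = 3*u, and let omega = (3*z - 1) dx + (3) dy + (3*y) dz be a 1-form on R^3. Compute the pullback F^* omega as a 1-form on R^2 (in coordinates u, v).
F^* omega = (9*v*(u - 1)) du + (27*u^2 - 36*u*v - 9*u + 4*v) dv

Using F^*(f dg) = (f ∘ F) d(g ∘ F), substitute each coordinate x_i by F_i(u, v) in f_i, and replace dx_i by d F_i = (∂F_i/∂u) du + (∂F_i/∂v) dv.
  For the x component: f_1(F) = 9*u - 1; d F_1 = (3*v) du + (3*u - 4*v) dv
  For the y component: f_2(F) = 3; d F_2 = (-2*v) du + (-2*u) dv
  For the z component: f_3(F) = -6*u*v; d F_3 = (3) du + (0) dv
Combining and collecting du, dv coefficients:
  coeff of du: 9*v*(u - 1)
  coeff of dv: 27*u^2 - 36*u*v - 9*u + 4*v
F^* omega = (9*v*(u - 1)) du + (27*u^2 - 36*u*v - 9*u + 4*v) dv.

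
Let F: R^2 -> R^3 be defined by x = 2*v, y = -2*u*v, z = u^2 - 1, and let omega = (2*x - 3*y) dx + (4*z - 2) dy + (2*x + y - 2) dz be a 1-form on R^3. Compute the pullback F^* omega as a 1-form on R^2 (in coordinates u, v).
F^* omega = (-12*u^2*v + 8*u*v - 4*u + 12*v) du + (-8*u^3 + 12*u*v + 12*u + 8*v) dv

Using F^*(f dg) = (f ∘ F) d(g ∘ F), substitute each coordinate x_i by F_i(u, v) in f_i, and replace dx_i by d F_i = (∂F_i/∂u) du + (∂F_i/∂v) dv.
  For the x component: f_1(F) = 2*v*(3*u + 2); d F_1 = (0) du + (2) dv
  For the y component: f_2(F) = 4*u^2 - 6; d F_2 = (-2*v) du + (-2*u) dv
  For the z component: f_3(F) = -2*u*v + 4*v - 2; d F_3 = (2*u) du + (0) dv
Combining and collecting du, dv coefficients:
  coeff of du: -12*u^2*v + 8*u*v - 4*u + 12*v
  coeff of dv: -8*u^3 + 12*u*v + 12*u + 8*v
F^* omega = (-12*u^2*v + 8*u*v - 4*u + 12*v) du + (-8*u^3 + 12*u*v + 12*u + 8*v) dv.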